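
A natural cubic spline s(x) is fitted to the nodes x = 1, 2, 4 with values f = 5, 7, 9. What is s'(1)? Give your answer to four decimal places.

With M_i denoting the second derivative at x_i, h_i = 1, 2, and Δ_i = (y_(i+1) − y_i)/h_i = 2, 1:
  1·M_0 + 6·M_1 + 2·M_2 = 6(Δ_1 - Δ_0) = -6
Natural end conditions: M_0 = M_2 = 0.
Hence M_0 = 0, M_1 = -1, M_2 = 0.
On [1, 2], s'(x) = b_0 + 2c_0·(x - 1) + 3d_0·(x - 1)² with b_0 = Δ_0 - h_0(2M_0 + M_1)/6 = 13/6, c_0 = M_0/2 = 0, d_0 = (M_1 - M_0)/(6h_0) = -1/6. So s'(1) = 13/6.

2.1667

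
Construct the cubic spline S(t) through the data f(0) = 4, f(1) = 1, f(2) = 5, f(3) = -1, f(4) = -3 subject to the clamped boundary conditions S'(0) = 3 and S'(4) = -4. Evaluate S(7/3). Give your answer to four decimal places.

3.7672

Let m_i = S''(x_i). Step sizes h_i = 1, 1, 1, 1; slopes of the chords Δ_i = (y_(i+1) - y_i)/h_i = -3, 4, -6, -2.
  1·m_0 + 4·m_1 + 1·m_2 = 6(Δ_1 - Δ_0) = 42
  1·m_1 + 4·m_2 + 1·m_3 = 6(Δ_2 - Δ_1) = -60
  1·m_2 + 4·m_3 + 1·m_4 = 6(Δ_3 - Δ_2) = 24
Clamped end conditions give two more equations: 2h_0·m_0 + h_0·m_1 = 6(Δ_0 - S'(0)) = -36 and h_3·m_3 + 2h_3·m_4 = 6(S'(4) - Δ_3) = -12.
Solving the tridiagonal system: m_0 = -211/7, m_1 = 170/7, m_2 = -25, m_3 = 110/7, m_4 = -97/7.
On [2, 3], S(t) = 5 - 2/7·(t - 2) - 25/2·(t - 2)² + 95/14·(t - 2)³.
With (t - 2) = 1/3: S(7/3) = 712/189.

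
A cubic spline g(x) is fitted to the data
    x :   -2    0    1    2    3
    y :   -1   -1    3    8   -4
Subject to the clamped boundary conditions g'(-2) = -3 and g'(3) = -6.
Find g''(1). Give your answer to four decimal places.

Put m_i = g'' at the i-th knot. Here h = (2, 1, 1, 1) and Δ = (0, 4, 5, -12), so the interior equations h_(i-1)·m_(i-1) + 2(h_(i-1)+h_i)·m_i + h_i·m_(i+1) = 6(Δ_i − Δ_(i-1)) read
  2·m_0 + 6·m_1 + 1·m_2 = 6(Δ_1 - Δ_0) = 24
  1·m_1 + 4·m_2 + 1·m_3 = 6(Δ_2 - Δ_1) = 6
  1·m_2 + 4·m_3 + 1·m_4 = 6(Δ_3 - Δ_2) = -102
Clamped end conditions give two more equations: 2h_0·m_0 + h_0·m_1 = 6(Δ_0 - g'(-2)) = 18 and h_3·m_3 + 2h_3·m_4 = 6(g'(3) - Δ_3) = 36.
Solving the tridiagonal system: m_0 = 333/82, m_1 = 36/41, m_2 = 435/41, m_3 = -1530/41, m_4 = 1503/41.

10.6098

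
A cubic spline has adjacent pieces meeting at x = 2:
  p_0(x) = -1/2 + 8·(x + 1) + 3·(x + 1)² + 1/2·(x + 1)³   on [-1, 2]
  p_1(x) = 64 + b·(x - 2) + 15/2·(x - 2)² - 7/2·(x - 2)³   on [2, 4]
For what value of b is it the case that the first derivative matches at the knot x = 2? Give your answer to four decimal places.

p_0'(x) = 8 + 6·(x + 1) + 3/2·(x + 1)², so p_0'(2) = 79/2. On the right, p_1'(2) = b, so b = 79/2.

39.5000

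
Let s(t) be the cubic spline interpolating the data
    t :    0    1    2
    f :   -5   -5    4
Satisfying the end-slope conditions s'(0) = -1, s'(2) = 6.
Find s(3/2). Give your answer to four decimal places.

-0.5625

Put σ_i = s'' at the i-th knot. Here h = (1, 1) and Δ = (0, 9), so the interior equations h_(i-1)·σ_(i-1) + 2(h_(i-1)+h_i)·σ_i + h_i·σ_(i+1) = 6(Δ_i − Δ_(i-1)) read
  1·σ_0 + 4·σ_1 + 1·σ_2 = 6(Δ_1 - Δ_0) = 54
Clamped end conditions give two more equations: 2h_0·σ_0 + h_0·σ_1 = 6(Δ_0 - s'(0)) = 6 and h_1·σ_1 + 2h_1·σ_2 = 6(s'(2) - Δ_1) = -18.
Solving: σ_0 = -7, σ_1 = 20, σ_2 = -19.
On [1, 2], s(t) = -5 + 11/2·(t - 1) + 10·(t - 1)² - 13/2·(t - 1)³.
With (t - 1) = 1/2: s(3/2) = -9/16.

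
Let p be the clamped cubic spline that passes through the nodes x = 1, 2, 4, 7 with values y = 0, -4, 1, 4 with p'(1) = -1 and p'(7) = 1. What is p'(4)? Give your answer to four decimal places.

With M_i denoting the second derivative at x_i, h_i = 1, 2, 3, and Δ_i = (y_(i+1) − y_i)/h_i = -4, 5/2, 1:
  1·M_0 + 6·M_1 + 2·M_2 = 6(Δ_1 - Δ_0) = 39
  2·M_1 + 10·M_2 + 3·M_3 = 6(Δ_2 - Δ_1) = -9
Clamped end conditions give two more equations: 2h_0·M_0 + h_0·M_1 = 6(Δ_0 - p'(1)) = -18 and h_2·M_2 + 2h_2·M_3 = 6(p'(7) - Δ_2) = 0.
Solving the tridiagonal system: M_0 = -797/57, M_1 = 568/57, M_2 = -194/57, M_3 = 97/57.
On [4, 7], p'(x) = b_2 + 2c_2·(x - 4) + 3d_2·(x - 4)² with b_2 = Δ_2 - h_2(2M_2 + M_3)/6 = 135/38, c_2 = M_2/2 = -97/57, d_2 = (M_3 - M_2)/(6h_2) = 97/342. So p'(4) = 135/38.

3.5526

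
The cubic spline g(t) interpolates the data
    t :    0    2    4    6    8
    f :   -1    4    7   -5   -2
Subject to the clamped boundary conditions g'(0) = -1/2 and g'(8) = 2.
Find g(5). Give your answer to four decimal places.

0.8304

Write σ_i for g''(x_i). With h_i = 2, 2, 2, 2 and divided differences Δ_i = 5/2, 3/2, -6, 3/2, the continuity of g' gives the tridiagonal system
  2·σ_0 + 8·σ_1 + 2·σ_2 = 6(Δ_1 - Δ_0) = -6
  2·σ_1 + 8·σ_2 + 2·σ_3 = 6(Δ_2 - Δ_1) = -45
  2·σ_2 + 8·σ_3 + 2·σ_4 = 6(Δ_3 - Δ_2) = 45
Clamped end conditions give two more equations: 2h_0·σ_0 + h_0·σ_1 = 6(Δ_0 - g'(0)) = 18 and h_3·σ_3 + 2h_3·σ_4 = 6(g'(8) - Δ_3) = 3.
Solving the tridiagonal system: σ_0 = 125/28, σ_1 = 1/14, σ_2 = -31/4, σ_3 = 59/7, σ_4 = -97/28.
On [4, 6], g(t) = 7 - 51/14·(t - 4) - 31/8·(t - 4)² + 151/112·(t - 4)³.
With (t - 4) = 1: g(5) = 93/112.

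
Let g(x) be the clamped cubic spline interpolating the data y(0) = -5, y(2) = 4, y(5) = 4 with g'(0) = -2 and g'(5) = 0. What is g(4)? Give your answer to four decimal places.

Let M_i = g''(x_i). Step sizes h_i = 2, 3; slopes of the chords Δ_i = (y_(i+1) - y_i)/h_i = 9/2, 0.
  2·M_0 + 10·M_1 + 3·M_2 = 6(Δ_1 - Δ_0) = -27
Clamped end conditions give two more equations: 2h_0·M_0 + h_0·M_1 = 6(Δ_0 - g'(0)) = 39 and h_1·M_1 + 2h_1·M_2 = 6(g'(5) - Δ_1) = 0.
Forward elimination and back-substitution give M_0 = 257/20, M_1 = -31/5, M_2 = 31/10.
On [2, 5], g(x) = 4 + 93/20·(x - 2) - 31/10·(x - 2)² + 31/60·(x - 2)³.
With (x - 2) = 2: g(4) = 151/30.

5.0333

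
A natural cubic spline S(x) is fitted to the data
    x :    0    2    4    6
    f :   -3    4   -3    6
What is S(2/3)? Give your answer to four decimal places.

Put M_i = S'' at the i-th knot. Here h = (2, 2, 2) and Δ = (7/2, -7/2, 9/2), so the interior equations h_(i-1)·M_(i-1) + 2(h_(i-1)+h_i)·M_i + h_i·M_(i+1) = 6(Δ_i − Δ_(i-1)) read
  2·M_0 + 8·M_1 + 2·M_2 = 6(Δ_1 - Δ_0) = -42
  2·M_1 + 8·M_2 + 2·M_3 = 6(Δ_2 - Δ_1) = 48
Natural end conditions: M_0 = M_3 = 0.
Solving: M_0 = 0, M_1 = -36/5, M_2 = 39/5, M_3 = 0.
On [0, 2], S(x) = -3 + 59/10·x + 0·x² - 3/5·x³.
With x = 2/3: S(2/3) = 34/45.

0.7556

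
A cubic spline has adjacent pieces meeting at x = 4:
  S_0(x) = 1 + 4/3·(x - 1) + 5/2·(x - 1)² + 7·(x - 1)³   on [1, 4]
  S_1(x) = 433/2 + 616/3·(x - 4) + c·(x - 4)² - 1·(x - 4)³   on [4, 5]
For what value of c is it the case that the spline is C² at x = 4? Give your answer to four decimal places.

65.5000

S_0''(x) = 5 + 42·(x - 1), so S_0''(4) = 131. On the right, S_1''(4) = 2c, so c = 131/2.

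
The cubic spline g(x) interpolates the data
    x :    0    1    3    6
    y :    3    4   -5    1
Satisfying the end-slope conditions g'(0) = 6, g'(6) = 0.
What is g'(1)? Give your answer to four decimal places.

With m_i denoting the second derivative at x_i, h_i = 1, 2, 3, and Δ_i = (y_(i+1) − y_i)/h_i = 1, -9/2, 2:
  1·m_0 + 6·m_1 + 2·m_2 = 6(Δ_1 - Δ_0) = -33
  2·m_1 + 10·m_2 + 3·m_3 = 6(Δ_2 - Δ_1) = 39
Clamped end conditions give two more equations: 2h_0·m_0 + h_0·m_1 = 6(Δ_0 - g'(0)) = -30 and h_2·m_2 + 2h_2·m_3 = 6(g'(6) - Δ_2) = -12.
Hence m_0 = -231/19, m_1 = -108/19, m_2 = 126/19, m_3 = -101/19.
On [1, 3], g'(x) = b_1 + 2c_1·(x - 1) + 3d_1·(x - 1)² with b_1 = Δ_1 - h_1(2m_1 + m_2)/6 = -111/38, c_1 = m_1/2 = -54/19, d_1 = (m_2 - m_1)/(6h_1) = 39/38. So g'(1) = -111/38.

-2.9211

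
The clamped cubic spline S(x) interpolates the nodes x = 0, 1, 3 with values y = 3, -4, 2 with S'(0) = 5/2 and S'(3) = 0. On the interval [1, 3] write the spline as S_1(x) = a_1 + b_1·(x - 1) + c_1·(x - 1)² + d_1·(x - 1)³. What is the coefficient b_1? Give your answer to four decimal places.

-6.3333

Write M_i for S''(x_i). With h_i = 1, 2 and divided differences Δ_i = -7, 3, the continuity of S' gives the tridiagonal system
  1·M_0 + 6·M_1 + 2·M_2 = 6(Δ_1 - Δ_0) = 60
Clamped end conditions give two more equations: 2h_0·M_0 + h_0·M_1 = 6(Δ_0 - S'(0)) = -57 and h_1·M_1 + 2h_1·M_2 = 6(S'(3) - Δ_1) = -18.
Forward elimination and back-substitution give M_0 = -118/3, M_1 = 65/3, M_2 = -46/3.
On [1, 3], with S_1(x) = a_1 + b_1·(x - 1) + c_1·(x - 1)² + d_1·(x - 1)³: c_1 = M_1/2 = 65/6, d_1 = (M_2 - M_1)/(6h_1) = -37/12, b_1 = Δ_1 - h_1(2M_1 + M_2)/6 = -19/3.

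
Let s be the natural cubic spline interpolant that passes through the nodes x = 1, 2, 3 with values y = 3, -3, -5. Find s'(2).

Put m_i = s'' at the i-th knot. Here h = (1, 1) and Δ = (-6, -2), so the interior equations h_(i-1)·m_(i-1) + 2(h_(i-1)+h_i)·m_i + h_i·m_(i+1) = 6(Δ_i − Δ_(i-1)) read
  1·m_0 + 4·m_1 + 1·m_2 = 6(Δ_1 - Δ_0) = 24
Natural end conditions: m_0 = m_2 = 0.
Hence m_0 = 0, m_1 = 6, m_2 = 0.
On [2, 3], s'(x) = b_1 + 2c_1·(x - 2) + 3d_1·(x - 2)² with b_1 = Δ_1 - h_1(2m_1 + m_2)/6 = -4, c_1 = m_1/2 = 3, d_1 = (m_2 - m_1)/(6h_1) = -1. So s'(2) = -4.

-4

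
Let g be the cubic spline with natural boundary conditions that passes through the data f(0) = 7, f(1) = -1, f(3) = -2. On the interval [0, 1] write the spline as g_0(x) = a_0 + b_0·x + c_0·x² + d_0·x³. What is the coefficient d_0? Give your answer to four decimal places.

1.2500

Put m_i = g'' at the i-th knot. Here h = (1, 2) and Δ = (-8, -1/2), so the interior equations h_(i-1)·m_(i-1) + 2(h_(i-1)+h_i)·m_i + h_i·m_(i+1) = 6(Δ_i − Δ_(i-1)) read
  1·m_0 + 6·m_1 + 2·m_2 = 6(Δ_1 - Δ_0) = 45
Natural end conditions: m_0 = m_2 = 0.
Forward elimination and back-substitution give m_0 = 0, m_1 = 15/2, m_2 = 0.
On [0, 1], with g_0(x) = a_0 + b_0·x + c_0·x² + d_0·x³: c_0 = m_0/2 = 0, d_0 = (m_1 - m_0)/(6h_0) = 5/4, b_0 = Δ_0 - h_0(2m_0 + m_1)/6 = -37/4.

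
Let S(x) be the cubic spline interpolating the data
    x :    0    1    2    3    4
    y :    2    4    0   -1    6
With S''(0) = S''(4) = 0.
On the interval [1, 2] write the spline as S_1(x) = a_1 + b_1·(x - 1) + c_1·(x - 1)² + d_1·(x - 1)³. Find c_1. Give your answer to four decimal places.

-5.0357

Let M_i = S''(x_i). Step sizes h_i = 1, 1, 1, 1; slopes of the chords Δ_i = (y_(i+1) - y_i)/h_i = 2, -4, -1, 7.
  1·M_0 + 4·M_1 + 1·M_2 = 6(Δ_1 - Δ_0) = -36
  1·M_1 + 4·M_2 + 1·M_3 = 6(Δ_2 - Δ_1) = 18
  1·M_2 + 4·M_3 + 1·M_4 = 6(Δ_3 - Δ_2) = 48
Natural end conditions: M_0 = M_4 = 0.
Hence M_0 = 0, M_1 = -141/14, M_2 = 30/7, M_3 = 153/14, M_4 = 0.
On [1, 2], with S_1(x) = a_1 + b_1·(x - 1) + c_1·(x - 1)² + d_1·(x - 1)³: c_1 = M_1/2 = -141/28, d_1 = (M_2 - M_1)/(6h_1) = 67/28, b_1 = Δ_1 - h_1(2M_1 + M_2)/6 = -19/14.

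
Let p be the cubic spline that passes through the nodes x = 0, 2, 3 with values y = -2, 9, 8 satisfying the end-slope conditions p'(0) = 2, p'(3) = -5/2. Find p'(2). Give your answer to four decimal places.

With m_i denoting the second derivative at x_i, h_i = 2, 1, and Δ_i = (y_(i+1) − y_i)/h_i = 11/2, -1:
  2·m_0 + 6·m_1 + 1·m_2 = 6(Δ_1 - Δ_0) = -39
Clamped end conditions give two more equations: 2h_0·m_0 + h_0·m_1 = 6(Δ_0 - p'(0)) = 21 and h_1·m_1 + 2h_1·m_2 = 6(p'(3) - Δ_1) = -9.
Solving the tridiagonal system: m_0 = 41/4, m_1 = -10, m_2 = 1/2.
On [2, 3], p'(x) = b_1 + 2c_1·(x - 2) + 3d_1·(x - 2)² with b_1 = Δ_1 - h_1(2m_1 + m_2)/6 = 9/4, c_1 = m_1/2 = -5, d_1 = (m_2 - m_1)/(6h_1) = 7/4. So p'(2) = 9/4.

2.2500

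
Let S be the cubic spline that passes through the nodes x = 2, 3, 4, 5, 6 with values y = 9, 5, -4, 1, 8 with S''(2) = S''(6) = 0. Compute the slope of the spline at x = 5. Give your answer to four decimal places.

Let M_i = S''(x_i). Step sizes h_i = 1, 1, 1, 1; slopes of the chords Δ_i = (y_(i+1) - y_i)/h_i = -4, -9, 5, 7.
  1·M_0 + 4·M_1 + 1·M_2 = 6(Δ_1 - Δ_0) = -30
  1·M_1 + 4·M_2 + 1·M_3 = 6(Δ_2 - Δ_1) = 84
  1·M_2 + 4·M_3 + 1·M_4 = 6(Δ_3 - Δ_2) = 12
Natural end conditions: M_0 = M_4 = 0.
Solving the tridiagonal system: M_0 = 0, M_1 = -387/28, M_2 = 177/7, M_3 = -93/28, M_4 = 0.
On [5, 6], S'(x) = b_3 + 2c_3·(x - 5) + 3d_3·(x - 5)² with b_3 = Δ_3 - h_3(2M_3 + M_4)/6 = 227/28, c_3 = M_3/2 = -93/56, d_3 = (M_4 - M_3)/(6h_3) = 31/56. So S'(5) = 227/28.

8.1071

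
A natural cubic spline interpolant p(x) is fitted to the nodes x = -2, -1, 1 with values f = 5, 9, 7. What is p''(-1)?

-5

Let M_i = p''(x_i). Step sizes h_i = 1, 2; slopes of the chords Δ_i = (y_(i+1) - y_i)/h_i = 4, -1.
  1·M_0 + 6·M_1 + 2·M_2 = 6(Δ_1 - Δ_0) = -30
Natural end conditions: M_0 = M_2 = 0.
Solving the tridiagonal system: M_0 = 0, M_1 = -5, M_2 = 0.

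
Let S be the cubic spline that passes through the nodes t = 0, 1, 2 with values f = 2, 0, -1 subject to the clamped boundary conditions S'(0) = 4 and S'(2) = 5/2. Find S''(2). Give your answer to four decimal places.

Put M_i = S'' at the i-th knot. Here h = (1, 1) and Δ = (-2, -1), so the interior equations h_(i-1)·M_(i-1) + 2(h_(i-1)+h_i)·M_i + h_i·M_(i+1) = 6(Δ_i − Δ_(i-1)) read
  1·M_0 + 4·M_1 + 1·M_2 = 6(Δ_1 - Δ_0) = 6
Clamped end conditions give two more equations: 2h_0·M_0 + h_0·M_1 = 6(Δ_0 - S'(0)) = -36 and h_1·M_1 + 2h_1·M_2 = 6(S'(2) - Δ_1) = 21.
Solving: M_0 = -81/4, M_1 = 9/2, M_2 = 33/4.

8.2500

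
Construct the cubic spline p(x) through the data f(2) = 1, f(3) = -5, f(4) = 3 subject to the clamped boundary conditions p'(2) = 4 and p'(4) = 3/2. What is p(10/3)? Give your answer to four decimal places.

-3.0185

Write M_i for p''(x_i). With h_i = 1, 1 and divided differences Δ_i = -6, 8, the continuity of p' gives the tridiagonal system
  1·M_0 + 4·M_1 + 1·M_2 = 6(Δ_1 - Δ_0) = 84
Clamped end conditions give two more equations: 2h_0·M_0 + h_0·M_1 = 6(Δ_0 - p'(2)) = -60 and h_1·M_1 + 2h_1·M_2 = 6(p'(4) - Δ_1) = -39.
Solving: M_0 = -209/4, M_1 = 89/2, M_2 = -167/4.
On [3, 4], p(x) = -5 + 1/8·(x - 3) + 89/4·(x - 3)² - 115/8·(x - 3)³.
With (x - 3) = 1/3: p(10/3) = -163/54.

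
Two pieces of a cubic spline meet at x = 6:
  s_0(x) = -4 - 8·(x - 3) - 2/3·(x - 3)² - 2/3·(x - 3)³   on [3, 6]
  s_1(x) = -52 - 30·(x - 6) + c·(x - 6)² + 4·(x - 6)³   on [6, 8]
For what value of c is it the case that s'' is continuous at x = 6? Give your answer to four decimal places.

-6.6667

s_0''(x) = -4/3 - 4·(x - 3), so s_0''(6) = -40/3. On the right, s_1''(6) = 2c, so c = -20/3.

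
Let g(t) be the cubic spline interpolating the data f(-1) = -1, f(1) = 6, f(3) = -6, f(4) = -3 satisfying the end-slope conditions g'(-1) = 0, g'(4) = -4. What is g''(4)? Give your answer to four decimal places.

With m_i denoting the second derivative at x_i, h_i = 2, 2, 1, and Δ_i = (y_(i+1) − y_i)/h_i = 7/2, -6, 3:
  2·m_0 + 8·m_1 + 2·m_2 = 6(Δ_1 - Δ_0) = -57
  2·m_1 + 6·m_2 + 1·m_3 = 6(Δ_2 - Δ_1) = 54
Clamped end conditions give two more equations: 2h_0·m_0 + h_0·m_1 = 6(Δ_0 - g'(-1)) = 21 and h_2·m_2 + 2h_2·m_3 = 6(g'(4) - Δ_2) = -42.
Solving the tridiagonal system: m_0 = 589/46, m_1 = -695/46, m_2 = 440/23, m_3 = -703/23.

-30.5652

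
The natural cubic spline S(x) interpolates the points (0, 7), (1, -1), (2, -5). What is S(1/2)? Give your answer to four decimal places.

2.6250

Write σ_i for S''(x_i). With h_i = 1, 1 and divided differences Δ_i = -8, -4, the continuity of S' gives the tridiagonal system
  1·σ_0 + 4·σ_1 + 1·σ_2 = 6(Δ_1 - Δ_0) = 24
Natural end conditions: σ_0 = σ_2 = 0.
Solving the tridiagonal system: σ_0 = 0, σ_1 = 6, σ_2 = 0.
On [0, 1], S(x) = 7 - 9·x + 0·x² + 1·x³.
With x = 1/2: S(1/2) = 21/8.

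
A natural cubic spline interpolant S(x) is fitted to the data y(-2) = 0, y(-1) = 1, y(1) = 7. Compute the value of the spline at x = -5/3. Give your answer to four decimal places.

Let σ_i = S''(x_i). Step sizes h_i = 1, 2; slopes of the chords Δ_i = (y_(i+1) - y_i)/h_i = 1, 3.
  1·σ_0 + 6·σ_1 + 2·σ_2 = 6(Δ_1 - Δ_0) = 12
Natural end conditions: σ_0 = σ_2 = 0.
Hence σ_0 = 0, σ_1 = 2, σ_2 = 0.
On [-2, -1], S(x) = 0 + 2/3·(x + 2) + 0·(x + 2)² + 1/3·(x + 2)³.
With (x + 2) = 1/3: S(-5/3) = 19/81.

0.2346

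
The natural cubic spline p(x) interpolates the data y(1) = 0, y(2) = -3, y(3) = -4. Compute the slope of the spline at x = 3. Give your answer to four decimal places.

Put M_i = p'' at the i-th knot. Here h = (1, 1) and Δ = (-3, -1), so the interior equations h_(i-1)·M_(i-1) + 2(h_(i-1)+h_i)·M_i + h_i·M_(i+1) = 6(Δ_i − Δ_(i-1)) read
  1·M_0 + 4·M_1 + 1·M_2 = 6(Δ_1 - Δ_0) = 12
Natural end conditions: M_0 = M_2 = 0.
Forward elimination and back-substitution give M_0 = 0, M_1 = 3, M_2 = 0.
On [2, 3], p'(x) = b_1 + 2c_1·(x - 2) + 3d_1·(x - 2)² with b_1 = Δ_1 - h_1(2M_1 + M_2)/6 = -2, c_1 = M_1/2 = 3/2, d_1 = (M_2 - M_1)/(6h_1) = -1/2. So p'(3) = -1/2.

-0.5000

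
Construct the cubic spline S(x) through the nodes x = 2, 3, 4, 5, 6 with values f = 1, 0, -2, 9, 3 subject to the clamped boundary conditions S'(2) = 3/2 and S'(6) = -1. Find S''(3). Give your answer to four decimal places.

-8.8214

With σ_i denoting the second derivative at x_i, h_i = 1, 1, 1, 1, and Δ_i = (y_(i+1) − y_i)/h_i = -1, -2, 11, -6:
  1·σ_0 + 4·σ_1 + 1·σ_2 = 6(Δ_1 - Δ_0) = -6
  1·σ_1 + 4·σ_2 + 1·σ_3 = 6(Δ_2 - Δ_1) = 78
  1·σ_2 + 4·σ_3 + 1·σ_4 = 6(Δ_3 - Δ_2) = -102
Clamped end conditions give two more equations: 2h_0·σ_0 + h_0·σ_1 = 6(Δ_0 - S'(2)) = -15 and h_3·σ_3 + 2h_3·σ_4 = 6(S'(6) - Δ_3) = 30.
Hence σ_0 = -173/56, σ_1 = -247/28, σ_2 = 259/8, σ_3 = -1195/28, σ_4 = 2035/56.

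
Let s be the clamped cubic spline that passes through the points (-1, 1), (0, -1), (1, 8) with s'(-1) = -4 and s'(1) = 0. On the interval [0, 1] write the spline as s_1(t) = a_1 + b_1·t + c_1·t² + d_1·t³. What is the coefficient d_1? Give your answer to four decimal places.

-11.7500

Write M_i for s''(x_i). With h_i = 1, 1 and divided differences Δ_i = -2, 9, the continuity of s' gives the tridiagonal system
  1·M_0 + 4·M_1 + 1·M_2 = 6(Δ_1 - Δ_0) = 66
Clamped end conditions give two more equations: 2h_0·M_0 + h_0·M_1 = 6(Δ_0 - s'(-1)) = 12 and h_1·M_1 + 2h_1·M_2 = 6(s'(1) - Δ_1) = -54.
Hence M_0 = -17/2, M_1 = 29, M_2 = -83/2.
On [0, 1], with s_1(t) = a_1 + b_1·t + c_1·t² + d_1·t³: c_1 = M_1/2 = 29/2, d_1 = (M_2 - M_1)/(6h_1) = -47/4, b_1 = Δ_1 - h_1(2M_1 + M_2)/6 = 25/4.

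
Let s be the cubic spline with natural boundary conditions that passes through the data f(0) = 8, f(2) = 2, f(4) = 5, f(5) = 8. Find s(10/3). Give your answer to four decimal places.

Let m_i = s''(x_i). Step sizes h_i = 2, 2, 1; slopes of the chords Δ_i = (y_(i+1) - y_i)/h_i = -3, 3/2, 3.
  2·m_0 + 8·m_1 + 2·m_2 = 6(Δ_1 - Δ_0) = 27
  2·m_1 + 6·m_2 + 1·m_3 = 6(Δ_2 - Δ_1) = 9
Natural end conditions: m_0 = m_3 = 0.
Forward elimination and back-substitution give m_0 = 0, m_1 = 36/11, m_2 = 9/22, m_3 = 0.
On [2, 4], s(x) = 2 - 9/11·(x - 2) + 18/11·(x - 2)² - 21/88·(x - 2)³.
With (x - 2) = 4/3: s(10/3) = 322/99.

3.2525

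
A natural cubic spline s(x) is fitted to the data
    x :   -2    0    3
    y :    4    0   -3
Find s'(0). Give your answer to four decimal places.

-1.6000

With M_i denoting the second derivative at x_i, h_i = 2, 3, and Δ_i = (y_(i+1) − y_i)/h_i = -2, -1:
  2·M_0 + 10·M_1 + 3·M_2 = 6(Δ_1 - Δ_0) = 6
Natural end conditions: M_0 = M_2 = 0.
Solving the tridiagonal system: M_0 = 0, M_1 = 3/5, M_2 = 0.
On [0, 3], s'(x) = b_1 + 2c_1·x + 3d_1·x² with b_1 = Δ_1 - h_1(2M_1 + M_2)/6 = -8/5, c_1 = M_1/2 = 3/10, d_1 = (M_2 - M_1)/(6h_1) = -1/30. So s'(0) = -8/5.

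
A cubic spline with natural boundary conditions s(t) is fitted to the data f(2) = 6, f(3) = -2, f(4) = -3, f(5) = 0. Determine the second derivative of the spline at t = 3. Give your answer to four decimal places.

9.6000

Let m_i = s''(x_i). Step sizes h_i = 1, 1, 1; slopes of the chords Δ_i = (y_(i+1) - y_i)/h_i = -8, -1, 3.
  1·m_0 + 4·m_1 + 1·m_2 = 6(Δ_1 - Δ_0) = 42
  1·m_1 + 4·m_2 + 1·m_3 = 6(Δ_2 - Δ_1) = 24
Natural end conditions: m_0 = m_3 = 0.
Hence m_0 = 0, m_1 = 48/5, m_2 = 18/5, m_3 = 0.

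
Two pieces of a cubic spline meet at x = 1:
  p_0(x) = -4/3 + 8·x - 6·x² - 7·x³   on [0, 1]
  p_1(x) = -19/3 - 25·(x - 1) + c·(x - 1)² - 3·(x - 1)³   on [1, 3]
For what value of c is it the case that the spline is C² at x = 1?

p_0''(x) = -12 - 42·x, so p_0''(1) = -54. On the right, p_1''(1) = 2c, so c = -27.

-27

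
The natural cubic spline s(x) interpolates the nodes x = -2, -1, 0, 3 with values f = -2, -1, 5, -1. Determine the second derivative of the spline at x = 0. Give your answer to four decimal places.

-7.1613

Write m_i for s''(x_i). With h_i = 1, 1, 3 and divided differences Δ_i = 1, 6, -2, the continuity of s' gives the tridiagonal system
  1·m_0 + 4·m_1 + 1·m_2 = 6(Δ_1 - Δ_0) = 30
  1·m_1 + 8·m_2 + 3·m_3 = 6(Δ_2 - Δ_1) = -48
Natural end conditions: m_0 = m_3 = 0.
Solving the tridiagonal system: m_0 = 0, m_1 = 288/31, m_2 = -222/31, m_3 = 0.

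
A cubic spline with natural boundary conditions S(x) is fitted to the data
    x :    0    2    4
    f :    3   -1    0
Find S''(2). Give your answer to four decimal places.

1.8750

Write M_i for S''(x_i). With h_i = 2, 2 and divided differences Δ_i = -2, 1/2, the continuity of S' gives the tridiagonal system
  2·M_0 + 8·M_1 + 2·M_2 = 6(Δ_1 - Δ_0) = 15
Natural end conditions: M_0 = M_2 = 0.
Hence M_0 = 0, M_1 = 15/8, M_2 = 0.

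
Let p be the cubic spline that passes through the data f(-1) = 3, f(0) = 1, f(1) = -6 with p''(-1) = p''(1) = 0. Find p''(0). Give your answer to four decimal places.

-7.5000

Write σ_i for p''(x_i). With h_i = 1, 1 and divided differences Δ_i = -2, -7, the continuity of p' gives the tridiagonal system
  1·σ_0 + 4·σ_1 + 1·σ_2 = 6(Δ_1 - Δ_0) = -30
Natural end conditions: σ_0 = σ_2 = 0.
Forward elimination and back-substitution give σ_0 = 0, σ_1 = -15/2, σ_2 = 0.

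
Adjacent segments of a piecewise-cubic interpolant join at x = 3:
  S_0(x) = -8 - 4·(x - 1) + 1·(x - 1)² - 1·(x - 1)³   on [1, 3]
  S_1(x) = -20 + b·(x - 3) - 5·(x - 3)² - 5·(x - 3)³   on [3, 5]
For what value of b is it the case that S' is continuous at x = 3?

-12

S_0'(x) = -4 + 2·(x - 1) - 3·(x - 1)², so S_0'(3) = -12. On the right, S_1'(3) = b, so b = -12.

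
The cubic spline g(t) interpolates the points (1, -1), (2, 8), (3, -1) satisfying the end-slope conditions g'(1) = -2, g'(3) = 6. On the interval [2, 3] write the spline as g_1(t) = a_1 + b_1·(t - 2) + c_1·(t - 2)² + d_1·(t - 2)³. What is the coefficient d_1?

23

With M_i denoting the second derivative at x_i, h_i = 1, 1, and Δ_i = (y_(i+1) − y_i)/h_i = 9, -9:
  1·M_0 + 4·M_1 + 1·M_2 = 6(Δ_1 - Δ_0) = -108
Clamped end conditions give two more equations: 2h_0·M_0 + h_0·M_1 = 6(Δ_0 - g'(1)) = 66 and h_1·M_1 + 2h_1·M_2 = 6(g'(3) - Δ_1) = 90.
Hence M_0 = 64, M_1 = -62, M_2 = 76.
On [2, 3], with g_1(t) = a_1 + b_1·(t - 2) + c_1·(t - 2)² + d_1·(t - 2)³: c_1 = M_1/2 = -31, d_1 = (M_2 - M_1)/(6h_1) = 23, b_1 = Δ_1 - h_1(2M_1 + M_2)/6 = -1.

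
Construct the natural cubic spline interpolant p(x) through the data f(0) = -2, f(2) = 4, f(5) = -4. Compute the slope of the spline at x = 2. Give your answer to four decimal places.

With m_i denoting the second derivative at x_i, h_i = 2, 3, and Δ_i = (y_(i+1) − y_i)/h_i = 3, -8/3:
  2·m_0 + 10·m_1 + 3·m_2 = 6(Δ_1 - Δ_0) = -34
Natural end conditions: m_0 = m_2 = 0.
Forward elimination and back-substitution give m_0 = 0, m_1 = -17/5, m_2 = 0.
On [2, 5], p'(x) = b_1 + 2c_1·(x - 2) + 3d_1·(x - 2)² with b_1 = Δ_1 - h_1(2m_1 + m_2)/6 = 11/15, c_1 = m_1/2 = -17/10, d_1 = (m_2 - m_1)/(6h_1) = 17/90. So p'(2) = 11/15.

0.7333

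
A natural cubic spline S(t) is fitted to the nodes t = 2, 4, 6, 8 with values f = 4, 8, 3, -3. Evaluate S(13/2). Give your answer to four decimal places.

Let σ_i = S''(x_i). Step sizes h_i = 2, 2, 2; slopes of the chords Δ_i = (y_(i+1) - y_i)/h_i = 2, -5/2, -3.
  2·σ_0 + 8·σ_1 + 2·σ_2 = 6(Δ_1 - Δ_0) = -27
  2·σ_1 + 8·σ_2 + 2·σ_3 = 6(Δ_2 - Δ_1) = -3
Natural end conditions: σ_0 = σ_3 = 0.
Solving the tridiagonal system: σ_0 = 0, σ_1 = -7/2, σ_2 = 1/2, σ_3 = 0.
On [6, 8], S(t) = 3 - 10/3·(t - 6) + 1/4·(t - 6)² - 1/24·(t - 6)³.
With (t - 6) = 1/2: S(13/2) = 89/64.

1.3906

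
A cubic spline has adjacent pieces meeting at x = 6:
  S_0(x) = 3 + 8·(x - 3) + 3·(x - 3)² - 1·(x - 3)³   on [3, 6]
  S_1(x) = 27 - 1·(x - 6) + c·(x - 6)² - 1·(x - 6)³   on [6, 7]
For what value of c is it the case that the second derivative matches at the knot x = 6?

S_0''(x) = 6 - 6·(x - 3), so S_0''(6) = -12. On the right, S_1''(6) = 2c, so c = -6.

-6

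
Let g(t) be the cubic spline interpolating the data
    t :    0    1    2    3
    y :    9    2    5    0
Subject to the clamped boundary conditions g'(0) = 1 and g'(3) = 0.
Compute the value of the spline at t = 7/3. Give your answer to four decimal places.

3.5951

Write M_i for g''(x_i). With h_i = 1, 1, 1 and divided differences Δ_i = -7, 3, -5, the continuity of g' gives the tridiagonal system
  1·M_0 + 4·M_1 + 1·M_2 = 6(Δ_1 - Δ_0) = 60
  1·M_1 + 4·M_2 + 1·M_3 = 6(Δ_2 - Δ_1) = -48
Clamped end conditions give two more equations: 2h_0·M_0 + h_0·M_1 = 6(Δ_0 - g'(0)) = -48 and h_2·M_2 + 2h_2·M_3 = 6(g'(3) - Δ_2) = 30.
Solving the tridiagonal system: M_0 = -598/15, M_1 = 476/15, M_2 = -406/15, M_3 = 428/15.
On [2, 3], g(t) = 5 - 11/15·(t - 2) - 203/15·(t - 2)² + 139/15·(t - 2)³.
With (t - 2) = 1/3: g(7/3) = 1456/405.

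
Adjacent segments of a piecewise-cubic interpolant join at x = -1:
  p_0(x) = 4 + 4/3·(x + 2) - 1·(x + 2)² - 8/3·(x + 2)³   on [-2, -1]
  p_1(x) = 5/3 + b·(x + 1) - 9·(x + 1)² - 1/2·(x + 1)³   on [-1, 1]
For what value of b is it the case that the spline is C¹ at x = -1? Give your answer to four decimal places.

-8.6667

p_0'(x) = 4/3 - 2·(x + 2) - 8·(x + 2)², so p_0'(-1) = -26/3. On the right, p_1'(-1) = b, so b = -26/3.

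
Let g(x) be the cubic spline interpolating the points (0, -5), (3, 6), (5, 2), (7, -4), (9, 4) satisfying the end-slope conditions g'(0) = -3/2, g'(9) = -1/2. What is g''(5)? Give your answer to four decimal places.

-1.4674

With M_i denoting the second derivative at x_i, h_i = 3, 2, 2, 2, and Δ_i = (y_(i+1) − y_i)/h_i = 11/3, -2, -3, 4:
  3·M_0 + 10·M_1 + 2·M_2 = 6(Δ_1 - Δ_0) = -34
  2·M_1 + 8·M_2 + 2·M_3 = 6(Δ_2 - Δ_1) = -6
  2·M_2 + 8·M_3 + 2·M_4 = 6(Δ_3 - Δ_2) = 42
Clamped end conditions give two more equations: 2h_0·M_0 + h_0·M_1 = 6(Δ_0 - g'(0)) = 31 and h_3·M_3 + 2h_3·M_4 = 6(g'(9) - Δ_3) = -27.
Hence M_0 = 1091/138, M_1 = -126/23, M_2 = -135/92, M_3 = 192/23, M_4 = -1005/92.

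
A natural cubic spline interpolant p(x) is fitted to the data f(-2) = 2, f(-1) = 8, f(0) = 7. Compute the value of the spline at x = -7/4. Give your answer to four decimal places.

Let M_i = p''(x_i). Step sizes h_i = 1, 1; slopes of the chords Δ_i = (y_(i+1) - y_i)/h_i = 6, -1.
  1·M_0 + 4·M_1 + 1·M_2 = 6(Δ_1 - Δ_0) = -42
Natural end conditions: M_0 = M_2 = 0.
Forward elimination and back-substitution give M_0 = 0, M_1 = -21/2, M_2 = 0.
On [-2, -1], p(x) = 2 + 31/4·(x + 2) + 0·(x + 2)² - 7/4·(x + 2)³.
With (x + 2) = 1/4: p(-7/4) = 1001/256.

3.9102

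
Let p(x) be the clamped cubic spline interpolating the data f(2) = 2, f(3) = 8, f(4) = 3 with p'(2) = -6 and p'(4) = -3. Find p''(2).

Write M_i for p''(x_i). With h_i = 1, 1 and divided differences Δ_i = 6, -5, the continuity of p' gives the tridiagonal system
  1·M_0 + 4·M_1 + 1·M_2 = 6(Δ_1 - Δ_0) = -66
Clamped end conditions give two more equations: 2h_0·M_0 + h_0·M_1 = 6(Δ_0 - p'(2)) = 72 and h_1·M_1 + 2h_1·M_2 = 6(p'(4) - Δ_1) = 12.
Forward elimination and back-substitution give M_0 = 54, M_1 = -36, M_2 = 24.

54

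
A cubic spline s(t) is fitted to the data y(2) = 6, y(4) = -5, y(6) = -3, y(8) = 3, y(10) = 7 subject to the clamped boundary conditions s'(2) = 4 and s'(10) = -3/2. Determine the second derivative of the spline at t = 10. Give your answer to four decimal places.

With M_i denoting the second derivative at x_i, h_i = 2, 2, 2, 2, and Δ_i = (y_(i+1) − y_i)/h_i = -11/2, 1, 3, 2:
  2·M_0 + 8·M_1 + 2·M_2 = 6(Δ_1 - Δ_0) = 39
  2·M_1 + 8·M_2 + 2·M_3 = 6(Δ_2 - Δ_1) = 12
  2·M_2 + 8·M_3 + 2·M_4 = 6(Δ_3 - Δ_2) = -6
Clamped end conditions give two more equations: 2h_0·M_0 + h_0·M_1 = 6(Δ_0 - s'(2)) = -57 and h_3·M_3 + 2h_3·M_4 = 6(s'(10) - Δ_3) = -21.
Solving: M_0 = -77/4, M_1 = 10, M_2 = -5/4, M_3 = 1, M_4 = -23/4.

-5.7500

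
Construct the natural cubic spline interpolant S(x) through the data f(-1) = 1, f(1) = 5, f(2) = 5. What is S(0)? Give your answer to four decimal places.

With m_i denoting the second derivative at x_i, h_i = 2, 1, and Δ_i = (y_(i+1) − y_i)/h_i = 2, 0:
  2·m_0 + 6·m_1 + 1·m_2 = 6(Δ_1 - Δ_0) = -12
Natural end conditions: m_0 = m_2 = 0.
Forward elimination and back-substitution give m_0 = 0, m_1 = -2, m_2 = 0.
On [-1, 1], S(x) = 1 + 8/3·(x + 1) + 0·(x + 1)² - 1/6·(x + 1)³.
With (x + 1) = 1: S(0) = 7/2.

3.5000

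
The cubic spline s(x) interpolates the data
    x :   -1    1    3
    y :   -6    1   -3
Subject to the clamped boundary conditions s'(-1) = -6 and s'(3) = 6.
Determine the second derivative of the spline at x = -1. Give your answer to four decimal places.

With m_i denoting the second derivative at x_i, h_i = 2, 2, and Δ_i = (y_(i+1) − y_i)/h_i = 7/2, -2:
  2·m_0 + 8·m_1 + 2·m_2 = 6(Δ_1 - Δ_0) = -33
Clamped end conditions give two more equations: 2h_0·m_0 + h_0·m_1 = 6(Δ_0 - s'(-1)) = 57 and h_1·m_1 + 2h_1·m_2 = 6(s'(3) - Δ_1) = 48.
Solving the tridiagonal system: m_0 = 171/8, m_1 = -57/4, m_2 = 153/8.

21.3750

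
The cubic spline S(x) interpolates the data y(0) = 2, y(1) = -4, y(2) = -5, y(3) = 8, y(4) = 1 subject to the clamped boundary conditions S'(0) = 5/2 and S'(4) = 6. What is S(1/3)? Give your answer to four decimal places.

With σ_i denoting the second derivative at x_i, h_i = 1, 1, 1, 1, and Δ_i = (y_(i+1) − y_i)/h_i = -6, -1, 13, -7:
  1·σ_0 + 4·σ_1 + 1·σ_2 = 6(Δ_1 - Δ_0) = 30
  1·σ_1 + 4·σ_2 + 1·σ_3 = 6(Δ_2 - Δ_1) = 84
  1·σ_2 + 4·σ_3 + 1·σ_4 = 6(Δ_3 - Δ_2) = -120
Clamped end conditions give two more equations: 2h_0·σ_0 + h_0·σ_1 = 6(Δ_0 - S'(0)) = -51 and h_3·σ_3 + 2h_3·σ_4 = 6(S'(4) - Δ_3) = 78.
Solving the tridiagonal system: σ_0 = -1607/56, σ_1 = 179/28, σ_2 = 265/8, σ_3 = -1537/28, σ_4 = 3721/56.
On [0, 1], S(x) = 2 + 5/2·x - 1607/112·x² + 655/112·x³.
With x = 1/3: S(1/3) = 2201/1512.

1.4557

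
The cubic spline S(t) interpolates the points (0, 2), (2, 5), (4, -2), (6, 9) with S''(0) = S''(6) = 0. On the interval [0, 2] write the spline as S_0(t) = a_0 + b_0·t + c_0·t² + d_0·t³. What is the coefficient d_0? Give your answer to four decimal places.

-0.4833

Let σ_i = S''(x_i). Step sizes h_i = 2, 2, 2; slopes of the chords Δ_i = (y_(i+1) - y_i)/h_i = 3/2, -7/2, 11/2.
  2·σ_0 + 8·σ_1 + 2·σ_2 = 6(Δ_1 - Δ_0) = -30
  2·σ_1 + 8·σ_2 + 2·σ_3 = 6(Δ_2 - Δ_1) = 54
Natural end conditions: σ_0 = σ_3 = 0.
Solving the tridiagonal system: σ_0 = 0, σ_1 = -29/5, σ_2 = 41/5, σ_3 = 0.
On [0, 2], with S_0(t) = a_0 + b_0·t + c_0·t² + d_0·t³: c_0 = σ_0/2 = 0, d_0 = (σ_1 - σ_0)/(6h_0) = -29/60, b_0 = Δ_0 - h_0(2σ_0 + σ_1)/6 = 103/30.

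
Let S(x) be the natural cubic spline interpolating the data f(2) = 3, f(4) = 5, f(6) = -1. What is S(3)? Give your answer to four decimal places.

Let M_i = S''(x_i). Step sizes h_i = 2, 2; slopes of the chords Δ_i = (y_(i+1) - y_i)/h_i = 1, -3.
  2·M_0 + 8·M_1 + 2·M_2 = 6(Δ_1 - Δ_0) = -24
Natural end conditions: M_0 = M_2 = 0.
Hence M_0 = 0, M_1 = -3, M_2 = 0.
On [2, 4], S(x) = 3 + 2·(x - 2) + 0·(x - 2)² - 1/4·(x - 2)³.
With (x - 2) = 1: S(3) = 19/4.

4.7500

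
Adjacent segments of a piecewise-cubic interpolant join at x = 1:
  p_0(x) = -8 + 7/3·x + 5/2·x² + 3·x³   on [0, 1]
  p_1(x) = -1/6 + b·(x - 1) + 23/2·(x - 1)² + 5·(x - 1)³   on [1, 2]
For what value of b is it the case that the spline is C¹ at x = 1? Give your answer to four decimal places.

16.3333

p_0'(x) = 7/3 + 5·x + 9·x², so p_0'(1) = 49/3. On the right, p_1'(1) = b, so b = 49/3.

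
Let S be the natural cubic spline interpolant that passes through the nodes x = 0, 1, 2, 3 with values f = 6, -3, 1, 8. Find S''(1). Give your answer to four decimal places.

Write M_i for S''(x_i). With h_i = 1, 1, 1 and divided differences Δ_i = -9, 4, 7, the continuity of S' gives the tridiagonal system
  1·M_0 + 4·M_1 + 1·M_2 = 6(Δ_1 - Δ_0) = 78
  1·M_1 + 4·M_2 + 1·M_3 = 6(Δ_2 - Δ_1) = 18
Natural end conditions: M_0 = M_3 = 0.
Solving: M_0 = 0, M_1 = 98/5, M_2 = -2/5, M_3 = 0.

19.6000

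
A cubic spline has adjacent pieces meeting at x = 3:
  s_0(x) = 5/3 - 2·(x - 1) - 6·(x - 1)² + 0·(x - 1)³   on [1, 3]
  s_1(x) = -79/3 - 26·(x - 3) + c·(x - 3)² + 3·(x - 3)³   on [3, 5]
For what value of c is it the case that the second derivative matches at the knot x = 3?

-6

s_0''(x) = -12 + 0·(x - 1), so s_0''(3) = -12. On the right, s_1''(3) = 2c, so c = -6.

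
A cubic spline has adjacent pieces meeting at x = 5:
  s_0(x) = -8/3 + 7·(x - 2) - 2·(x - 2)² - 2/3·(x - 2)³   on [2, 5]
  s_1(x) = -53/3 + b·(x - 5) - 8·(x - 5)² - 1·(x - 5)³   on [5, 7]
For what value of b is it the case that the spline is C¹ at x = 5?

s_0'(x) = 7 - 4·(x - 2) - 2·(x - 2)², so s_0'(5) = -23. On the right, s_1'(5) = b, so b = -23.

-23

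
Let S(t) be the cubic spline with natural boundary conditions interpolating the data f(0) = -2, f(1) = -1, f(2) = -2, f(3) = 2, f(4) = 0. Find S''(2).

12

With m_i denoting the second derivative at x_i, h_i = 1, 1, 1, 1, and Δ_i = (y_(i+1) − y_i)/h_i = 1, -1, 4, -2:
  1·m_0 + 4·m_1 + 1·m_2 = 6(Δ_1 - Δ_0) = -12
  1·m_1 + 4·m_2 + 1·m_3 = 6(Δ_2 - Δ_1) = 30
  1·m_2 + 4·m_3 + 1·m_4 = 6(Δ_3 - Δ_2) = -36
Natural end conditions: m_0 = m_4 = 0.
Solving the tridiagonal system: m_0 = 0, m_1 = -6, m_2 = 12, m_3 = -12, m_4 = 0.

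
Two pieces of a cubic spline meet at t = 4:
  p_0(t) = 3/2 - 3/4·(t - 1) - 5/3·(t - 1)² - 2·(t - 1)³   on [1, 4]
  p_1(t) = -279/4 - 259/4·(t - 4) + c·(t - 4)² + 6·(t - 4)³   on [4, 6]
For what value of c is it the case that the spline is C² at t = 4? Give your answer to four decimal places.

p_0''(t) = -10/3 - 12·(t - 1), so p_0''(4) = -118/3. On the right, p_1''(4) = 2c, so c = -59/3.

-19.6667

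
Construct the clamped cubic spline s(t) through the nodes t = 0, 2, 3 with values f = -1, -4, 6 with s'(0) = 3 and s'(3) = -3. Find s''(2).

27

Put M_i = s'' at the i-th knot. Here h = (2, 1) and Δ = (-3/2, 10), so the interior equations h_(i-1)·M_(i-1) + 2(h_(i-1)+h_i)·M_i + h_i·M_(i+1) = 6(Δ_i − Δ_(i-1)) read
  2·M_0 + 6·M_1 + 1·M_2 = 6(Δ_1 - Δ_0) = 69
Clamped end conditions give two more equations: 2h_0·M_0 + h_0·M_1 = 6(Δ_0 - s'(0)) = -27 and h_1·M_1 + 2h_1·M_2 = 6(s'(3) - Δ_1) = -78.
Forward elimination and back-substitution give M_0 = -81/4, M_1 = 27, M_2 = -105/2.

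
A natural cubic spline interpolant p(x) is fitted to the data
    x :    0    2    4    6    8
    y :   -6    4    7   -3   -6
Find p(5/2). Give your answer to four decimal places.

Let σ_i = p''(x_i). Step sizes h_i = 2, 2, 2, 2; slopes of the chords Δ_i = (y_(i+1) - y_i)/h_i = 5, 3/2, -5, -3/2.
  2·σ_0 + 8·σ_1 + 2·σ_2 = 6(Δ_1 - Δ_0) = -21
  2·σ_1 + 8·σ_2 + 2·σ_3 = 6(Δ_2 - Δ_1) = -39
  2·σ_2 + 8·σ_3 + 2·σ_4 = 6(Δ_3 - Δ_2) = 21
Natural end conditions: σ_0 = σ_4 = 0.
Solving the tridiagonal system: σ_0 = 0, σ_1 = -69/56, σ_2 = -39/7, σ_3 = 225/56, σ_4 = 0.
On [2, 4], p(x) = 4 + 117/28·(x - 2) - 69/112·(x - 2)² - 81/224·(x - 2)³.
With (x - 2) = 1/2: p(5/2) = 10555/1792.

5.8901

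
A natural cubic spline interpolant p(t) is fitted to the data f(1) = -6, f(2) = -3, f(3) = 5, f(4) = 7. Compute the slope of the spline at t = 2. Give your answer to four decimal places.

6.4667

With σ_i denoting the second derivative at x_i, h_i = 1, 1, 1, and Δ_i = (y_(i+1) − y_i)/h_i = 3, 8, 2:
  1·σ_0 + 4·σ_1 + 1·σ_2 = 6(Δ_1 - Δ_0) = 30
  1·σ_1 + 4·σ_2 + 1·σ_3 = 6(Δ_2 - Δ_1) = -36
Natural end conditions: σ_0 = σ_3 = 0.
Solving the tridiagonal system: σ_0 = 0, σ_1 = 52/5, σ_2 = -58/5, σ_3 = 0.
On [2, 3], p'(t) = b_1 + 2c_1·(t - 2) + 3d_1·(t - 2)² with b_1 = Δ_1 - h_1(2σ_1 + σ_2)/6 = 97/15, c_1 = σ_1/2 = 26/5, d_1 = (σ_2 - σ_1)/(6h_1) = -11/3. So p'(2) = 97/15.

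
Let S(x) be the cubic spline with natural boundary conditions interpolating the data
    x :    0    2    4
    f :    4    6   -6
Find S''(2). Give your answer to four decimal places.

-5.2500

Let M_i = S''(x_i). Step sizes h_i = 2, 2; slopes of the chords Δ_i = (y_(i+1) - y_i)/h_i = 1, -6.
  2·M_0 + 8·M_1 + 2·M_2 = 6(Δ_1 - Δ_0) = -42
Natural end conditions: M_0 = M_2 = 0.
Forward elimination and back-substitution give M_0 = 0, M_1 = -21/4, M_2 = 0.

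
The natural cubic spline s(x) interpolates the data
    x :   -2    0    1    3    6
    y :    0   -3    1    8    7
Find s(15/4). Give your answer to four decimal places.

Write M_i for s''(x_i). With h_i = 2, 1, 2, 3 and divided differences Δ_i = -3/2, 4, 7/2, -1/3, the continuity of s' gives the tridiagonal system
  2·M_0 + 6·M_1 + 1·M_2 = 6(Δ_1 - Δ_0) = 33
  1·M_1 + 6·M_2 + 2·M_3 = 6(Δ_2 - Δ_1) = -3
  2·M_2 + 10·M_3 + 3·M_4 = 6(Δ_3 - Δ_2) = -23
Natural end conditions: M_0 = M_4 = 0.
Solving: M_0 = 0, M_1 = 916/163, M_2 = -117/163, M_3 = -703/326, M_4 = 0.
On [3, 6], s(x) = 8 + 1783/978·(x - 3) - 703/652·(x - 3)² + 703/5868·(x - 3)³.
With (x - 3) = 3/4: s(15/4) = 367681/41728.

8.8114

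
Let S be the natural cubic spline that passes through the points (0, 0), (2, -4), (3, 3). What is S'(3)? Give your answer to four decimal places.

8.5000

With σ_i denoting the second derivative at x_i, h_i = 2, 1, and Δ_i = (y_(i+1) − y_i)/h_i = -2, 7:
  2·σ_0 + 6·σ_1 + 1·σ_2 = 6(Δ_1 - Δ_0) = 54
Natural end conditions: σ_0 = σ_2 = 0.
Solving: σ_0 = 0, σ_1 = 9, σ_2 = 0.
On [2, 3], S'(x) = b_1 + 2c_1·(x - 2) + 3d_1·(x - 2)² with b_1 = Δ_1 - h_1(2σ_1 + σ_2)/6 = 4, c_1 = σ_1/2 = 9/2, d_1 = (σ_2 - σ_1)/(6h_1) = -3/2. So S'(3) = 17/2.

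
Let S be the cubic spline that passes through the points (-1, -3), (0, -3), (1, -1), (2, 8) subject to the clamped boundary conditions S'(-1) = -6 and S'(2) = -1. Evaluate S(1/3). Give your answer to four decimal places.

Put M_i = S'' at the i-th knot. Here h = (1, 1, 1) and Δ = (0, 2, 9), so the interior equations h_(i-1)·M_(i-1) + 2(h_(i-1)+h_i)·M_i + h_i·M_(i+1) = 6(Δ_i − Δ_(i-1)) read
  1·M_0 + 4·M_1 + 1·M_2 = 6(Δ_1 - Δ_0) = 12
  1·M_1 + 4·M_2 + 1·M_3 = 6(Δ_2 - Δ_1) = 42
Clamped end conditions give two more equations: 2h_0·M_0 + h_0·M_1 = 6(Δ_0 - S'(-1)) = 36 and h_2·M_2 + 2h_2·M_3 = 6(S'(2) - Δ_2) = -60.
Solving: M_0 = 332/15, M_1 = -124/15, M_2 = 344/15, M_3 = -622/15.
On [0, 1], S(t) = -3 + 14/15·t - 62/15·t² + 26/5·t³.
With t = 1/3: S(1/3) = -133/45.

-2.9556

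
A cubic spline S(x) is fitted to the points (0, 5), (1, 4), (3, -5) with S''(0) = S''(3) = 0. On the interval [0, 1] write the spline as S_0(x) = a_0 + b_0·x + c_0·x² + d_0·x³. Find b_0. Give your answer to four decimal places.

Let M_i = S''(x_i). Step sizes h_i = 1, 2; slopes of the chords Δ_i = (y_(i+1) - y_i)/h_i = -1, -9/2.
  1·M_0 + 6·M_1 + 2·M_2 = 6(Δ_1 - Δ_0) = -21
Natural end conditions: M_0 = M_2 = 0.
Solving: M_0 = 0, M_1 = -7/2, M_2 = 0.
On [0, 1], with S_0(x) = a_0 + b_0·x + c_0·x² + d_0·x³: c_0 = M_0/2 = 0, d_0 = (M_1 - M_0)/(6h_0) = -7/12, b_0 = Δ_0 - h_0(2M_0 + M_1)/6 = -5/12.

-0.4167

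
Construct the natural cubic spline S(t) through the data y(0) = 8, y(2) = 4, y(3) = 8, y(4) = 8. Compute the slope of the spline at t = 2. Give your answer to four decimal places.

Write σ_i for S''(x_i). With h_i = 2, 1, 1 and divided differences Δ_i = -2, 4, 0, the continuity of S' gives the tridiagonal system
  2·σ_0 + 6·σ_1 + 1·σ_2 = 6(Δ_1 - Δ_0) = 36
  1·σ_1 + 4·σ_2 + 1·σ_3 = 6(Δ_2 - Δ_1) = -24
Natural end conditions: σ_0 = σ_3 = 0.
Forward elimination and back-substitution give σ_0 = 0, σ_1 = 168/23, σ_2 = -180/23, σ_3 = 0.
On [2, 3], S'(t) = b_1 + 2c_1·(t - 2) + 3d_1·(t - 2)² with b_1 = Δ_1 - h_1(2σ_1 + σ_2)/6 = 66/23, c_1 = σ_1/2 = 84/23, d_1 = (σ_2 - σ_1)/(6h_1) = -58/23. So S'(2) = 66/23.

2.8696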